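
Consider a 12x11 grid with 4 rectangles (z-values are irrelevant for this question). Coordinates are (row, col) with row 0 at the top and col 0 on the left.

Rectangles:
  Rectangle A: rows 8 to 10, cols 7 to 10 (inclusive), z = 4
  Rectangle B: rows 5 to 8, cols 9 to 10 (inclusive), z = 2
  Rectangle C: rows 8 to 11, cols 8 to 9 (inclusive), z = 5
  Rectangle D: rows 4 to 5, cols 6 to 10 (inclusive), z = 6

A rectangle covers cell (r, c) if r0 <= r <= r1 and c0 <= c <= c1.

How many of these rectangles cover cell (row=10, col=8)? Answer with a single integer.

Answer: 2

Derivation:
Check cell (10,8):
  A: rows 8-10 cols 7-10 -> covers
  B: rows 5-8 cols 9-10 -> outside (row miss)
  C: rows 8-11 cols 8-9 -> covers
  D: rows 4-5 cols 6-10 -> outside (row miss)
Count covering = 2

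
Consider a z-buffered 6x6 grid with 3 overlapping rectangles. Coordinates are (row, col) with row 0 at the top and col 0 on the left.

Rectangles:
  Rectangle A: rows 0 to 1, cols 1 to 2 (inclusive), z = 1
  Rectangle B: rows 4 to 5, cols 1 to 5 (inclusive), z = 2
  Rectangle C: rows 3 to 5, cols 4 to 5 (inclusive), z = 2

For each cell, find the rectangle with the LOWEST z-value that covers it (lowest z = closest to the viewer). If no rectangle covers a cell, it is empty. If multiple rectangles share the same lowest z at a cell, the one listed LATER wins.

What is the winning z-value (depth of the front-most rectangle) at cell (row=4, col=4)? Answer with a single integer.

Answer: 2

Derivation:
Check cell (4,4):
  A: rows 0-1 cols 1-2 -> outside (row miss)
  B: rows 4-5 cols 1-5 z=2 -> covers; best now B (z=2)
  C: rows 3-5 cols 4-5 z=2 -> covers; best now C (z=2)
Winner: C at z=2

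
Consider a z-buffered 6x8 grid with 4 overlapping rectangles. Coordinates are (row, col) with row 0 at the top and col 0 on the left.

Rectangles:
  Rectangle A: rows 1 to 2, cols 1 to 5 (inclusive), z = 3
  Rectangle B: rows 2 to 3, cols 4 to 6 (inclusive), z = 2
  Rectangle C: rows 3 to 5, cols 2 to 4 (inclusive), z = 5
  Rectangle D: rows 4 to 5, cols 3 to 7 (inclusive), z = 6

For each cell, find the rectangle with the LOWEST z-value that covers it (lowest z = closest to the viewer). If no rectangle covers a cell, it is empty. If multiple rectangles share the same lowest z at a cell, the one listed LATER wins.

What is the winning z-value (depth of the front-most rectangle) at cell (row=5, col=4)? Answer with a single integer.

Check cell (5,4):
  A: rows 1-2 cols 1-5 -> outside (row miss)
  B: rows 2-3 cols 4-6 -> outside (row miss)
  C: rows 3-5 cols 2-4 z=5 -> covers; best now C (z=5)
  D: rows 4-5 cols 3-7 z=6 -> covers; best now C (z=5)
Winner: C at z=5

Answer: 5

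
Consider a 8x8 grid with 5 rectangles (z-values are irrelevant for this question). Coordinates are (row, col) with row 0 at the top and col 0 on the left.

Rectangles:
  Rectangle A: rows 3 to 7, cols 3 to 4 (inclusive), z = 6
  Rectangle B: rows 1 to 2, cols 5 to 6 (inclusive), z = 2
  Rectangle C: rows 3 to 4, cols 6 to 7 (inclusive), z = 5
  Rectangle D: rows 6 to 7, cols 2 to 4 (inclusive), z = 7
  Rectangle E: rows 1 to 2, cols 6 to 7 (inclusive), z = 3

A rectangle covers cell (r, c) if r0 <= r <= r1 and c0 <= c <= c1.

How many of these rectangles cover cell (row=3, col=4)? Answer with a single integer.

Answer: 1

Derivation:
Check cell (3,4):
  A: rows 3-7 cols 3-4 -> covers
  B: rows 1-2 cols 5-6 -> outside (row miss)
  C: rows 3-4 cols 6-7 -> outside (col miss)
  D: rows 6-7 cols 2-4 -> outside (row miss)
  E: rows 1-2 cols 6-7 -> outside (row miss)
Count covering = 1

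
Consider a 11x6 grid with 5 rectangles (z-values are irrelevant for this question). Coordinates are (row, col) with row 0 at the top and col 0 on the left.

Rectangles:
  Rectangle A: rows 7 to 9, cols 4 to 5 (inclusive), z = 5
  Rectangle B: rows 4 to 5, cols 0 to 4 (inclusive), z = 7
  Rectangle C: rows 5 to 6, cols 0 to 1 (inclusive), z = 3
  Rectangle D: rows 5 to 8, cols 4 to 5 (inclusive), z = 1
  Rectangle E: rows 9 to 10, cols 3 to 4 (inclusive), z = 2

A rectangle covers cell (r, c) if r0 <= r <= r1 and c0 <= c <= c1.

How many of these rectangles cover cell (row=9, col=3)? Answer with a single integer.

Check cell (9,3):
  A: rows 7-9 cols 4-5 -> outside (col miss)
  B: rows 4-5 cols 0-4 -> outside (row miss)
  C: rows 5-6 cols 0-1 -> outside (row miss)
  D: rows 5-8 cols 4-5 -> outside (row miss)
  E: rows 9-10 cols 3-4 -> covers
Count covering = 1

Answer: 1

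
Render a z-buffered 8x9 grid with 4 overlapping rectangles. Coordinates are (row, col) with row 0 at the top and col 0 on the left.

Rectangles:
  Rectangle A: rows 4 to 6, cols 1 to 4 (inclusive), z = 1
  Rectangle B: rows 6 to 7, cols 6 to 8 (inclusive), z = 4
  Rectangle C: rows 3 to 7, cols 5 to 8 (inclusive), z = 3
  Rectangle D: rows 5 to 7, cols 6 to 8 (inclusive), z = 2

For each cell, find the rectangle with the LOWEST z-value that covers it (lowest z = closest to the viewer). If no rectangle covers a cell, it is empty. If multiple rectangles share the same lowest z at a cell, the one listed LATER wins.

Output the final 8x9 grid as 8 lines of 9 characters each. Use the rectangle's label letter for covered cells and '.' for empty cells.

.........
.........
.........
.....CCCC
.AAAACCCC
.AAAACDDD
.AAAACDDD
.....CDDD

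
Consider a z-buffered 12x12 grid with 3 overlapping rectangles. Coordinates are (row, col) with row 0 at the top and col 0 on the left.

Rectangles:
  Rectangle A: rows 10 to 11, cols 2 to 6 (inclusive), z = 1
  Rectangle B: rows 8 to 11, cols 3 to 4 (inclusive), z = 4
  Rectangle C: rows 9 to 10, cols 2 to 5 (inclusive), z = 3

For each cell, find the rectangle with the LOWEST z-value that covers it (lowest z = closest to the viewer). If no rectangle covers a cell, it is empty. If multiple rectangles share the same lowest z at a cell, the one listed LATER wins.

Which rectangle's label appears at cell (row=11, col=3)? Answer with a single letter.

Check cell (11,3):
  A: rows 10-11 cols 2-6 z=1 -> covers; best now A (z=1)
  B: rows 8-11 cols 3-4 z=4 -> covers; best now A (z=1)
  C: rows 9-10 cols 2-5 -> outside (row miss)
Winner: A at z=1

Answer: A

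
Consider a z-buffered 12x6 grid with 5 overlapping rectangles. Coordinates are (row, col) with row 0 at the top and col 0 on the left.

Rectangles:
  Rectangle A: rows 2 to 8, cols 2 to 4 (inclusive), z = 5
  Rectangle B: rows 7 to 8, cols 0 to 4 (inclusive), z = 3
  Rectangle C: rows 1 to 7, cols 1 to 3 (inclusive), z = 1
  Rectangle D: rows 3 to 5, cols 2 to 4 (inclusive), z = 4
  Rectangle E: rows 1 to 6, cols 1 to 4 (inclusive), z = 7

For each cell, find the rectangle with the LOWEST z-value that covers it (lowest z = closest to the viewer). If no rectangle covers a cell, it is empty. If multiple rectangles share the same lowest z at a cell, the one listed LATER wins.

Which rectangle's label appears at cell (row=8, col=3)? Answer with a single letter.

Answer: B

Derivation:
Check cell (8,3):
  A: rows 2-8 cols 2-4 z=5 -> covers; best now A (z=5)
  B: rows 7-8 cols 0-4 z=3 -> covers; best now B (z=3)
  C: rows 1-7 cols 1-3 -> outside (row miss)
  D: rows 3-5 cols 2-4 -> outside (row miss)
  E: rows 1-6 cols 1-4 -> outside (row miss)
Winner: B at z=3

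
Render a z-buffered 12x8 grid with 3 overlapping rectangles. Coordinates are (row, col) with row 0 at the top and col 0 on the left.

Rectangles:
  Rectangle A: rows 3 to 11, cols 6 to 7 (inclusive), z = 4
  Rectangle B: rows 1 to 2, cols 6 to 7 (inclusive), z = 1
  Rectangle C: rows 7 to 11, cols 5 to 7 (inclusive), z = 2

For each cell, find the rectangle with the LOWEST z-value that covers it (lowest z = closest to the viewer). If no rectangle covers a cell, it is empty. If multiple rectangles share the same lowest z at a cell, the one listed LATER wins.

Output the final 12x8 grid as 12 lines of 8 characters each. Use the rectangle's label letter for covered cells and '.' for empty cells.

........
......BB
......BB
......AA
......AA
......AA
......AA
.....CCC
.....CCC
.....CCC
.....CCC
.....CCC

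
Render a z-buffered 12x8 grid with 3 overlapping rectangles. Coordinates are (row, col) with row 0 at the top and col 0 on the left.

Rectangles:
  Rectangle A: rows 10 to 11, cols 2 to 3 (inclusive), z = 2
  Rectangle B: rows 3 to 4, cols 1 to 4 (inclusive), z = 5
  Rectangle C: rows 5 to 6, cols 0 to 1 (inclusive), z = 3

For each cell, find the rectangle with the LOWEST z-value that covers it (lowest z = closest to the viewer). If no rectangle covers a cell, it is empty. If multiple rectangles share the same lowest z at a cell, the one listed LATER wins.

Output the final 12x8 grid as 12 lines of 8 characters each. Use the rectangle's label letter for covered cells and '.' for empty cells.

........
........
........
.BBBB...
.BBBB...
CC......
CC......
........
........
........
..AA....
..AA....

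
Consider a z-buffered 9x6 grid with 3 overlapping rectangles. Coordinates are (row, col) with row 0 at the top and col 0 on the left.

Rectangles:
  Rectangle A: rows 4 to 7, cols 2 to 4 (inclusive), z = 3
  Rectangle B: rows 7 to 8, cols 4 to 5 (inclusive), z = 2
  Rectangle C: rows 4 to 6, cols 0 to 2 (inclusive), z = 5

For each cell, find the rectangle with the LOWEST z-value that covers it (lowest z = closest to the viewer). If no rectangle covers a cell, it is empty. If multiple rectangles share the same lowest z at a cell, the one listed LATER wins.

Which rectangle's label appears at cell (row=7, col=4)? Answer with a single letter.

Check cell (7,4):
  A: rows 4-7 cols 2-4 z=3 -> covers; best now A (z=3)
  B: rows 7-8 cols 4-5 z=2 -> covers; best now B (z=2)
  C: rows 4-6 cols 0-2 -> outside (row miss)
Winner: B at z=2

Answer: B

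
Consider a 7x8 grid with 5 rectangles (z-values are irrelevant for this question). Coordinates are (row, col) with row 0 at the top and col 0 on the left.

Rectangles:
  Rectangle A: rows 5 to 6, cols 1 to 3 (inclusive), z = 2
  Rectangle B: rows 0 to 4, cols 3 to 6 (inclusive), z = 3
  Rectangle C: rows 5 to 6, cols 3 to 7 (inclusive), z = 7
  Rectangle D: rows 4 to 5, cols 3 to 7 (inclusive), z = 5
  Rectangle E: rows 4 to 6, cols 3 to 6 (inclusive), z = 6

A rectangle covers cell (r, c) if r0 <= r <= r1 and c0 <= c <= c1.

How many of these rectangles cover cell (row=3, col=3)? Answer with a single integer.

Check cell (3,3):
  A: rows 5-6 cols 1-3 -> outside (row miss)
  B: rows 0-4 cols 3-6 -> covers
  C: rows 5-6 cols 3-7 -> outside (row miss)
  D: rows 4-5 cols 3-7 -> outside (row miss)
  E: rows 4-6 cols 3-6 -> outside (row miss)
Count covering = 1

Answer: 1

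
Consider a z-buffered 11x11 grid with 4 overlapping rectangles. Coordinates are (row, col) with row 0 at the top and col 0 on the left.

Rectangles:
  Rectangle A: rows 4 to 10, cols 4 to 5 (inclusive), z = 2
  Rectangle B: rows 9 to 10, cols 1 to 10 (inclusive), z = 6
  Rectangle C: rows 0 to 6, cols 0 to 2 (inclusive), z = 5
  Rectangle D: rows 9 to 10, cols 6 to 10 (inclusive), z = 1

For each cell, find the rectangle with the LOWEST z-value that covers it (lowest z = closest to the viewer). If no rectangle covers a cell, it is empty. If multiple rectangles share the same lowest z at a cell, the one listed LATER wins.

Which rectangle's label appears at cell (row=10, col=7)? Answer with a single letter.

Answer: D

Derivation:
Check cell (10,7):
  A: rows 4-10 cols 4-5 -> outside (col miss)
  B: rows 9-10 cols 1-10 z=6 -> covers; best now B (z=6)
  C: rows 0-6 cols 0-2 -> outside (row miss)
  D: rows 9-10 cols 6-10 z=1 -> covers; best now D (z=1)
Winner: D at z=1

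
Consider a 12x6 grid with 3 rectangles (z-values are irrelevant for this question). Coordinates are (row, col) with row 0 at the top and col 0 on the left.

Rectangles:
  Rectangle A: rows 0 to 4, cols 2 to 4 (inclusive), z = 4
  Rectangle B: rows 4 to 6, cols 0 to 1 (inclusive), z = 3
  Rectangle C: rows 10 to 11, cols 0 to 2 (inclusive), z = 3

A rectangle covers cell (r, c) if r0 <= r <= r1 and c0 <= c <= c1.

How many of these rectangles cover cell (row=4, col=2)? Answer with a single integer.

Check cell (4,2):
  A: rows 0-4 cols 2-4 -> covers
  B: rows 4-6 cols 0-1 -> outside (col miss)
  C: rows 10-11 cols 0-2 -> outside (row miss)
Count covering = 1

Answer: 1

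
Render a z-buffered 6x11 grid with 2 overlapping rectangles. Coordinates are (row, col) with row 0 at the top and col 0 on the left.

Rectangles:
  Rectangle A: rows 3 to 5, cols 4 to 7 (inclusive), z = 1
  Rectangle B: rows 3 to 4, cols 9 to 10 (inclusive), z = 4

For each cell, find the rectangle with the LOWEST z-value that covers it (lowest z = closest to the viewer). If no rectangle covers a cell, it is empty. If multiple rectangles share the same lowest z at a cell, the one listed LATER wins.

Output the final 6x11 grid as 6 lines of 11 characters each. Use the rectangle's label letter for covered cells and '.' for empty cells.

...........
...........
...........
....AAAA.BB
....AAAA.BB
....AAAA...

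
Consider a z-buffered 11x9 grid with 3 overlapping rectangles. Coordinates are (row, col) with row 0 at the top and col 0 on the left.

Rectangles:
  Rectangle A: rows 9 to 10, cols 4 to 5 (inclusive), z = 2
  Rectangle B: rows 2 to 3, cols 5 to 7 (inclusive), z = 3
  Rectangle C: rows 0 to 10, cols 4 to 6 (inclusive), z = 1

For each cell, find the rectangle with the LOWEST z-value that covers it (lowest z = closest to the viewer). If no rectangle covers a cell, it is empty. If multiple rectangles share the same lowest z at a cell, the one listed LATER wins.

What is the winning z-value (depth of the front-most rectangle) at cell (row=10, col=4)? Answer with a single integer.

Answer: 1

Derivation:
Check cell (10,4):
  A: rows 9-10 cols 4-5 z=2 -> covers; best now A (z=2)
  B: rows 2-3 cols 5-7 -> outside (row miss)
  C: rows 0-10 cols 4-6 z=1 -> covers; best now C (z=1)
Winner: C at z=1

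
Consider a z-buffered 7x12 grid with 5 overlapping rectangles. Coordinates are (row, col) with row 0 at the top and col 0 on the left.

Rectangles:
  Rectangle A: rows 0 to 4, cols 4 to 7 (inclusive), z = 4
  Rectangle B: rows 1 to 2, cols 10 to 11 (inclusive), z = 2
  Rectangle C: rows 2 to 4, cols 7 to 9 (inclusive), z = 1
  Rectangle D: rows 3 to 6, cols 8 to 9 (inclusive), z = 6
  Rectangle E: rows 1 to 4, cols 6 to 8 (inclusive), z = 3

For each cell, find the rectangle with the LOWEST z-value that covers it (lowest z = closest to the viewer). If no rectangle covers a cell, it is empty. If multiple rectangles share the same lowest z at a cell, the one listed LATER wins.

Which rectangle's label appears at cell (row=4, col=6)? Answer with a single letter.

Answer: E

Derivation:
Check cell (4,6):
  A: rows 0-4 cols 4-7 z=4 -> covers; best now A (z=4)
  B: rows 1-2 cols 10-11 -> outside (row miss)
  C: rows 2-4 cols 7-9 -> outside (col miss)
  D: rows 3-6 cols 8-9 -> outside (col miss)
  E: rows 1-4 cols 6-8 z=3 -> covers; best now E (z=3)
Winner: E at z=3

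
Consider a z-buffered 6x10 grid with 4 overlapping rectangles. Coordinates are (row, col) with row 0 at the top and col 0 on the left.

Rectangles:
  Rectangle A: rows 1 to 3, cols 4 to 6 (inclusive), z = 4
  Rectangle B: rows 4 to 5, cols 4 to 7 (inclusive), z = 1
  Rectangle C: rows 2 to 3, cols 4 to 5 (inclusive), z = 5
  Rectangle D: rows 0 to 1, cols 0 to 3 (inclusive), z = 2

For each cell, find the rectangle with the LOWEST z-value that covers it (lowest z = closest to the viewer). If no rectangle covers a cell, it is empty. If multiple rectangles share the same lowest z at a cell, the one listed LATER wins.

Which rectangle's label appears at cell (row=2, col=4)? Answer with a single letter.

Answer: A

Derivation:
Check cell (2,4):
  A: rows 1-3 cols 4-6 z=4 -> covers; best now A (z=4)
  B: rows 4-5 cols 4-7 -> outside (row miss)
  C: rows 2-3 cols 4-5 z=5 -> covers; best now A (z=4)
  D: rows 0-1 cols 0-3 -> outside (row miss)
Winner: A at z=4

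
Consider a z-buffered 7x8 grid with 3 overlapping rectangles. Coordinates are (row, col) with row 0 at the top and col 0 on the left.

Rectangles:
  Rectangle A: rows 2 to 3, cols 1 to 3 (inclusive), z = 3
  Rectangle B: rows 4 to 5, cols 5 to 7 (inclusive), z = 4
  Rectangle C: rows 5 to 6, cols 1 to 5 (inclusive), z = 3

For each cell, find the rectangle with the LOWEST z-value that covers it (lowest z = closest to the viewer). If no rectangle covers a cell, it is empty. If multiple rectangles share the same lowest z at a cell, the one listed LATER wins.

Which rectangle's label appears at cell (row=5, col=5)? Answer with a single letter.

Answer: C

Derivation:
Check cell (5,5):
  A: rows 2-3 cols 1-3 -> outside (row miss)
  B: rows 4-5 cols 5-7 z=4 -> covers; best now B (z=4)
  C: rows 5-6 cols 1-5 z=3 -> covers; best now C (z=3)
Winner: C at z=3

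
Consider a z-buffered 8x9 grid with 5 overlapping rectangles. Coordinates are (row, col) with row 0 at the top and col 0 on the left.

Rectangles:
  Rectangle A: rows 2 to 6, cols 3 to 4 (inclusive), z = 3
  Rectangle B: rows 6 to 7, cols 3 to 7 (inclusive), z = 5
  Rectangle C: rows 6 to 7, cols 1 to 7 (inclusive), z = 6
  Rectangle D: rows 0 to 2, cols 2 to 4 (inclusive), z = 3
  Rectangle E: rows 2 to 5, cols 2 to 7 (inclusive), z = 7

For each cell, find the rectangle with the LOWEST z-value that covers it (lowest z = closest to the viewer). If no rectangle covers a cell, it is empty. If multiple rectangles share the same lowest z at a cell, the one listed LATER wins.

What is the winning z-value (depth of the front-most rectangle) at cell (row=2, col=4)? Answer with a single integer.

Answer: 3

Derivation:
Check cell (2,4):
  A: rows 2-6 cols 3-4 z=3 -> covers; best now A (z=3)
  B: rows 6-7 cols 3-7 -> outside (row miss)
  C: rows 6-7 cols 1-7 -> outside (row miss)
  D: rows 0-2 cols 2-4 z=3 -> covers; best now D (z=3)
  E: rows 2-5 cols 2-7 z=7 -> covers; best now D (z=3)
Winner: D at z=3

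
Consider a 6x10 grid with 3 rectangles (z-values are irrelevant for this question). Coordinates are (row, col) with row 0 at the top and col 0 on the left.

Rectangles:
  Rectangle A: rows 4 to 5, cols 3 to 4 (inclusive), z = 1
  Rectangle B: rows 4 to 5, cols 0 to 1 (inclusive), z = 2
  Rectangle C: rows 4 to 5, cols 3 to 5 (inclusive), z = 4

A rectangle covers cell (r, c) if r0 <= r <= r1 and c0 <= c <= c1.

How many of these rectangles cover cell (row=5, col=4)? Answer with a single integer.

Check cell (5,4):
  A: rows 4-5 cols 3-4 -> covers
  B: rows 4-5 cols 0-1 -> outside (col miss)
  C: rows 4-5 cols 3-5 -> covers
Count covering = 2

Answer: 2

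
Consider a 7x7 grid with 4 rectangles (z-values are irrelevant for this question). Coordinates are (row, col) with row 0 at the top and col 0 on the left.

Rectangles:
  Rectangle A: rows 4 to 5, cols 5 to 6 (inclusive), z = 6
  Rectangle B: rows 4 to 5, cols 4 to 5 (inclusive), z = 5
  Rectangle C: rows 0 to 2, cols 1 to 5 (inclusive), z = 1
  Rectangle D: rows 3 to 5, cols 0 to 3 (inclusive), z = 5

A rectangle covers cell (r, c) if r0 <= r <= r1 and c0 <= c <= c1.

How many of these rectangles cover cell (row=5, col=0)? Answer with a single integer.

Answer: 1

Derivation:
Check cell (5,0):
  A: rows 4-5 cols 5-6 -> outside (col miss)
  B: rows 4-5 cols 4-5 -> outside (col miss)
  C: rows 0-2 cols 1-5 -> outside (row miss)
  D: rows 3-5 cols 0-3 -> covers
Count covering = 1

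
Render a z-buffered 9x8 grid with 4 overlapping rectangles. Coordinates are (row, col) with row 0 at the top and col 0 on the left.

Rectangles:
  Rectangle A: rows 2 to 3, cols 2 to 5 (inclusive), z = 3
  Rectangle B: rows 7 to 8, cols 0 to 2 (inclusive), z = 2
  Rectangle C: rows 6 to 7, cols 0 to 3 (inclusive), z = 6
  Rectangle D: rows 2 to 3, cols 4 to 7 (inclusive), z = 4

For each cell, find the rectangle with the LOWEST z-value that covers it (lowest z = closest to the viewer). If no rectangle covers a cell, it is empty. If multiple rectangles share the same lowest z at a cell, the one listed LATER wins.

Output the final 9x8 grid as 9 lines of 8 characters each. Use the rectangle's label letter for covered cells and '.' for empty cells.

........
........
..AAAADD
..AAAADD
........
........
CCCC....
BBBC....
BBB.....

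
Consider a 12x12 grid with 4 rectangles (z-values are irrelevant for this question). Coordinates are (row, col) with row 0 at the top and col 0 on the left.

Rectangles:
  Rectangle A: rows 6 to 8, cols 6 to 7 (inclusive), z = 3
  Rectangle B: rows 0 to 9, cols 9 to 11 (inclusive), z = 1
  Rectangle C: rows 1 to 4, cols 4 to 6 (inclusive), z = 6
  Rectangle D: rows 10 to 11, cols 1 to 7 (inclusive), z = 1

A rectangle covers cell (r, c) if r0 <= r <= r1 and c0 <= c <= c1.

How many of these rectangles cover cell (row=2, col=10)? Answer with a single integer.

Answer: 1

Derivation:
Check cell (2,10):
  A: rows 6-8 cols 6-7 -> outside (row miss)
  B: rows 0-9 cols 9-11 -> covers
  C: rows 1-4 cols 4-6 -> outside (col miss)
  D: rows 10-11 cols 1-7 -> outside (row miss)
Count covering = 1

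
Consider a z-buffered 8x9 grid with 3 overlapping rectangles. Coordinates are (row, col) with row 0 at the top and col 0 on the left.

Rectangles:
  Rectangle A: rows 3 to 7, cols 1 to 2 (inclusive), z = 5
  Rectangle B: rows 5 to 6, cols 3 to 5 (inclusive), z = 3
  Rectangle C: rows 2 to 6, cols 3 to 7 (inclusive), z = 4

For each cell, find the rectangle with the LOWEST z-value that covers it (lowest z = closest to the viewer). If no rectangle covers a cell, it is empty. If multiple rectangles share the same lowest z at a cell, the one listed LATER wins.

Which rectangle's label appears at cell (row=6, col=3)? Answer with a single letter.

Check cell (6,3):
  A: rows 3-7 cols 1-2 -> outside (col miss)
  B: rows 5-6 cols 3-5 z=3 -> covers; best now B (z=3)
  C: rows 2-6 cols 3-7 z=4 -> covers; best now B (z=3)
Winner: B at z=3

Answer: B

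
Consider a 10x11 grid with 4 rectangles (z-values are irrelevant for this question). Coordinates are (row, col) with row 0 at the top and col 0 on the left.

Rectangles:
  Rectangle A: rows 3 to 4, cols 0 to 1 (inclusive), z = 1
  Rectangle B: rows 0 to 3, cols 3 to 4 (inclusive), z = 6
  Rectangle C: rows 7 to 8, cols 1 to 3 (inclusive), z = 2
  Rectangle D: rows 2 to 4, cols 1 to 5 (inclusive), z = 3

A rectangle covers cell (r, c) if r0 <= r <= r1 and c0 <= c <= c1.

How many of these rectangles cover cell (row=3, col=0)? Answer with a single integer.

Answer: 1

Derivation:
Check cell (3,0):
  A: rows 3-4 cols 0-1 -> covers
  B: rows 0-3 cols 3-4 -> outside (col miss)
  C: rows 7-8 cols 1-3 -> outside (row miss)
  D: rows 2-4 cols 1-5 -> outside (col miss)
Count covering = 1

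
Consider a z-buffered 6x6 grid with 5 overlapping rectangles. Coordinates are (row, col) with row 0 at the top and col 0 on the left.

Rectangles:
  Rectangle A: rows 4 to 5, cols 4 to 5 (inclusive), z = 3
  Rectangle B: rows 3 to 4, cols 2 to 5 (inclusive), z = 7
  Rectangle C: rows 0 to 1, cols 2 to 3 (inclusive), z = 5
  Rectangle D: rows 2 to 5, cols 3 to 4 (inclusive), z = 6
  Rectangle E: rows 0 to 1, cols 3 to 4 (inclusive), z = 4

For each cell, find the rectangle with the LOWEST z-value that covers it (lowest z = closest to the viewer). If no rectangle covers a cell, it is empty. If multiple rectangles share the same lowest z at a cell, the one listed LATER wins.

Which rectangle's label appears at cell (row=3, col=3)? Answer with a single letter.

Answer: D

Derivation:
Check cell (3,3):
  A: rows 4-5 cols 4-5 -> outside (row miss)
  B: rows 3-4 cols 2-5 z=7 -> covers; best now B (z=7)
  C: rows 0-1 cols 2-3 -> outside (row miss)
  D: rows 2-5 cols 3-4 z=6 -> covers; best now D (z=6)
  E: rows 0-1 cols 3-4 -> outside (row miss)
Winner: D at z=6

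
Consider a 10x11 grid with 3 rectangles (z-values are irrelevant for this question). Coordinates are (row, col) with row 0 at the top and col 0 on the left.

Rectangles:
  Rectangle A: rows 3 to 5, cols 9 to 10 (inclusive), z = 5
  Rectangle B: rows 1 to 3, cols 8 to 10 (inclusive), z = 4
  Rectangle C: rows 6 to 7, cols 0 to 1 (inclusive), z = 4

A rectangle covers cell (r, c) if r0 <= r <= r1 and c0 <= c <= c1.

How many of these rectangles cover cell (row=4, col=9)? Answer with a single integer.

Answer: 1

Derivation:
Check cell (4,9):
  A: rows 3-5 cols 9-10 -> covers
  B: rows 1-3 cols 8-10 -> outside (row miss)
  C: rows 6-7 cols 0-1 -> outside (row miss)
Count covering = 1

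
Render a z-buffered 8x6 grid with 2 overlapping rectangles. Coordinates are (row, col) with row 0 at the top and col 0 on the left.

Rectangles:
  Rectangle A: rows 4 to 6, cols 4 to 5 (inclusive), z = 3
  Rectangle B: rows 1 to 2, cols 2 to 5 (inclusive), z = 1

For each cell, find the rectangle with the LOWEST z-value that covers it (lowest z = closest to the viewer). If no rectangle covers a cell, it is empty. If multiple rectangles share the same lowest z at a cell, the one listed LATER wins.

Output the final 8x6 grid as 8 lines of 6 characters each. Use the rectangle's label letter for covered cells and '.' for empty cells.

......
..BBBB
..BBBB
......
....AA
....AA
....AA
......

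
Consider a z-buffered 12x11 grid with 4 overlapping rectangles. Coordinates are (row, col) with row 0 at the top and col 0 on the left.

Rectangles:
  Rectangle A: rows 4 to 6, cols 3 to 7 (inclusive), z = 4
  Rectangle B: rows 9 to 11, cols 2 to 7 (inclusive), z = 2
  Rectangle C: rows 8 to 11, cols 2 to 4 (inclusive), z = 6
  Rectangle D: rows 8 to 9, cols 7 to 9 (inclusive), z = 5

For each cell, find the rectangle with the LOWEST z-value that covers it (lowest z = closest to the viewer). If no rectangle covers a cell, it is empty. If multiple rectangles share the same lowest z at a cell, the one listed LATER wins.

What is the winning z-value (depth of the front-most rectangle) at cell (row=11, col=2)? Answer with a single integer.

Check cell (11,2):
  A: rows 4-6 cols 3-7 -> outside (row miss)
  B: rows 9-11 cols 2-7 z=2 -> covers; best now B (z=2)
  C: rows 8-11 cols 2-4 z=6 -> covers; best now B (z=2)
  D: rows 8-9 cols 7-9 -> outside (row miss)
Winner: B at z=2

Answer: 2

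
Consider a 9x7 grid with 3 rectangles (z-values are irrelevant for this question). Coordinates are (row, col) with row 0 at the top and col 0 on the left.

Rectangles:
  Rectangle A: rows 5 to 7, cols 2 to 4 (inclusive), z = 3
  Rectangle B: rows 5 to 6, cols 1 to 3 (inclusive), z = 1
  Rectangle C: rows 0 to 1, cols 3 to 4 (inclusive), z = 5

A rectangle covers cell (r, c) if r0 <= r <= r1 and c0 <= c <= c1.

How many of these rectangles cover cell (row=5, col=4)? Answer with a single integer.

Check cell (5,4):
  A: rows 5-7 cols 2-4 -> covers
  B: rows 5-6 cols 1-3 -> outside (col miss)
  C: rows 0-1 cols 3-4 -> outside (row miss)
Count covering = 1

Answer: 1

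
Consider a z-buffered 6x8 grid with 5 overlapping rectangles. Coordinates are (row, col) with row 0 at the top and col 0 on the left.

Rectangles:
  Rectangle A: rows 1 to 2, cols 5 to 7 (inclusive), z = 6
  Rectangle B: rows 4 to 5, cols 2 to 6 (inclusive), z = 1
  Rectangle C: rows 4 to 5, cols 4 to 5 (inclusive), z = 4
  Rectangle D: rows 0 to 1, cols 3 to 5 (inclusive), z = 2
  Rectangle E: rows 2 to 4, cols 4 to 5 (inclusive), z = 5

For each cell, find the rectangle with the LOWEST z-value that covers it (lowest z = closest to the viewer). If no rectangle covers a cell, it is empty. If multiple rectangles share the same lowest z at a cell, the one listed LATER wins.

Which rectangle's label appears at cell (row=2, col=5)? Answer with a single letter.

Answer: E

Derivation:
Check cell (2,5):
  A: rows 1-2 cols 5-7 z=6 -> covers; best now A (z=6)
  B: rows 4-5 cols 2-6 -> outside (row miss)
  C: rows 4-5 cols 4-5 -> outside (row miss)
  D: rows 0-1 cols 3-5 -> outside (row miss)
  E: rows 2-4 cols 4-5 z=5 -> covers; best now E (z=5)
Winner: E at z=5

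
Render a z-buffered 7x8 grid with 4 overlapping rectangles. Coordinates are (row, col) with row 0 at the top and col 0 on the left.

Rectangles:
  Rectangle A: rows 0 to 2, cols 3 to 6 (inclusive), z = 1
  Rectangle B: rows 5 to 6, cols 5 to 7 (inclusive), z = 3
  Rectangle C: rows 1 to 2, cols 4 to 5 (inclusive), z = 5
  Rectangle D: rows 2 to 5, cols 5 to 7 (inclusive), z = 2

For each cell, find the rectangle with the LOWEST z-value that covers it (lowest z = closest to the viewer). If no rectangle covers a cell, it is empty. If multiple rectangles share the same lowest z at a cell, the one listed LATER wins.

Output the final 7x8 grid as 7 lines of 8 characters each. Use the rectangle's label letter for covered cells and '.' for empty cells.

...AAAA.
...AAAA.
...AAAAD
.....DDD
.....DDD
.....DDD
.....BBB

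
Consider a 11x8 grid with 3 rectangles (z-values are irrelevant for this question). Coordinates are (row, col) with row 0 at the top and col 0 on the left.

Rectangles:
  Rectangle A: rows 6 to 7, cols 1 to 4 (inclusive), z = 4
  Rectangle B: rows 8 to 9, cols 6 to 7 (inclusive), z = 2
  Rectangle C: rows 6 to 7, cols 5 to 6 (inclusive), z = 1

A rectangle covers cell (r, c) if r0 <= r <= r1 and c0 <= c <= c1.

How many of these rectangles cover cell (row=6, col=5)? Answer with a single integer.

Answer: 1

Derivation:
Check cell (6,5):
  A: rows 6-7 cols 1-4 -> outside (col miss)
  B: rows 8-9 cols 6-7 -> outside (row miss)
  C: rows 6-7 cols 5-6 -> covers
Count covering = 1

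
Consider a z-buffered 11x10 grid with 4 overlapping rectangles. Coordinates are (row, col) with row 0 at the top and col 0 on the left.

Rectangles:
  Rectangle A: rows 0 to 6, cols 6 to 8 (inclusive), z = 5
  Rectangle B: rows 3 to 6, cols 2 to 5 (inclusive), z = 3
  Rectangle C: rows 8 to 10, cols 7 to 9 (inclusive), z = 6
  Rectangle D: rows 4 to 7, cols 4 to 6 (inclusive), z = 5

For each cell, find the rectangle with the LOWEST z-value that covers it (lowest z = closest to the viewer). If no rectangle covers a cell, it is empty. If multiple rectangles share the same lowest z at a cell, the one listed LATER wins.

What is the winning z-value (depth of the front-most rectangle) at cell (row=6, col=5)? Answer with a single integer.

Check cell (6,5):
  A: rows 0-6 cols 6-8 -> outside (col miss)
  B: rows 3-6 cols 2-5 z=3 -> covers; best now B (z=3)
  C: rows 8-10 cols 7-9 -> outside (row miss)
  D: rows 4-7 cols 4-6 z=5 -> covers; best now B (z=3)
Winner: B at z=3

Answer: 3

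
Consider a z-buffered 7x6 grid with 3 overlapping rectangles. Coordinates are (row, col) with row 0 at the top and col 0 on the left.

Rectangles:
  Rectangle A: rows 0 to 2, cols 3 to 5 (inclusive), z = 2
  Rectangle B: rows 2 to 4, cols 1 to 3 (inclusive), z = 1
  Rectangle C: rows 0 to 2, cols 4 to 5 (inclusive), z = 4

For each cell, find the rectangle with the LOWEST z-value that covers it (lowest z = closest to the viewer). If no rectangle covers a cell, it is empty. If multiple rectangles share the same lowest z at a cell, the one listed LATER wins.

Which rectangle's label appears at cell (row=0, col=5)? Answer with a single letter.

Answer: A

Derivation:
Check cell (0,5):
  A: rows 0-2 cols 3-5 z=2 -> covers; best now A (z=2)
  B: rows 2-4 cols 1-3 -> outside (row miss)
  C: rows 0-2 cols 4-5 z=4 -> covers; best now A (z=2)
Winner: A at z=2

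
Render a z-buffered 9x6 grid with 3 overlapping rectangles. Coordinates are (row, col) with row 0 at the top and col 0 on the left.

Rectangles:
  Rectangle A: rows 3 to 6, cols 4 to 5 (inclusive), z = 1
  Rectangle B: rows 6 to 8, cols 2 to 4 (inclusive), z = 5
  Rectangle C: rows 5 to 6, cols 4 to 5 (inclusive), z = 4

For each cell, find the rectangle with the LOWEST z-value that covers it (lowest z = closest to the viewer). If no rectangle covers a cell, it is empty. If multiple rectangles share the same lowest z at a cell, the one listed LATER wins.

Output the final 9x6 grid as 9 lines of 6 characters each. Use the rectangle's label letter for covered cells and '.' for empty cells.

......
......
......
....AA
....AA
....AA
..BBAA
..BBB.
..BBB.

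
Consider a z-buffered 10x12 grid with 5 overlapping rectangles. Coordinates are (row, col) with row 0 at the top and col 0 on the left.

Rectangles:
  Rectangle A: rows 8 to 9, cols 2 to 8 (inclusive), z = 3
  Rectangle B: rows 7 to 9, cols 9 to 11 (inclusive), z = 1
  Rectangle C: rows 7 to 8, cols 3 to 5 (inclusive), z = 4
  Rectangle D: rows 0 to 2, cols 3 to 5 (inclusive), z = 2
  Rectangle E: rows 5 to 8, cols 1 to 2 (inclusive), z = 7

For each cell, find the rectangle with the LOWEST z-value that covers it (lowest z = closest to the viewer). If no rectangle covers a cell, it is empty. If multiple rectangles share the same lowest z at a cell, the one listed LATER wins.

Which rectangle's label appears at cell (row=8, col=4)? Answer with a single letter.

Check cell (8,4):
  A: rows 8-9 cols 2-8 z=3 -> covers; best now A (z=3)
  B: rows 7-9 cols 9-11 -> outside (col miss)
  C: rows 7-8 cols 3-5 z=4 -> covers; best now A (z=3)
  D: rows 0-2 cols 3-5 -> outside (row miss)
  E: rows 5-8 cols 1-2 -> outside (col miss)
Winner: A at z=3

Answer: A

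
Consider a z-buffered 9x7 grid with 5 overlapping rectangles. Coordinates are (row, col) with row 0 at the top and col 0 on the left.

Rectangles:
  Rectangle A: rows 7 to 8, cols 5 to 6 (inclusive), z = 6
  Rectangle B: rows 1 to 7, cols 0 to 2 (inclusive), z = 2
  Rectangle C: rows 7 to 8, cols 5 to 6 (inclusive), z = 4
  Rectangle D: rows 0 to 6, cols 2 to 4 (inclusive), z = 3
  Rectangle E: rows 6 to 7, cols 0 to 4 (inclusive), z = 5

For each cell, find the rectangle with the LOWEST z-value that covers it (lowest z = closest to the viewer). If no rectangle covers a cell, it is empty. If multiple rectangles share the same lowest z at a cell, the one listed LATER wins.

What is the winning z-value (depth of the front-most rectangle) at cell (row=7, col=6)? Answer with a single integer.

Check cell (7,6):
  A: rows 7-8 cols 5-6 z=6 -> covers; best now A (z=6)
  B: rows 1-7 cols 0-2 -> outside (col miss)
  C: rows 7-8 cols 5-6 z=4 -> covers; best now C (z=4)
  D: rows 0-6 cols 2-4 -> outside (row miss)
  E: rows 6-7 cols 0-4 -> outside (col miss)
Winner: C at z=4

Answer: 4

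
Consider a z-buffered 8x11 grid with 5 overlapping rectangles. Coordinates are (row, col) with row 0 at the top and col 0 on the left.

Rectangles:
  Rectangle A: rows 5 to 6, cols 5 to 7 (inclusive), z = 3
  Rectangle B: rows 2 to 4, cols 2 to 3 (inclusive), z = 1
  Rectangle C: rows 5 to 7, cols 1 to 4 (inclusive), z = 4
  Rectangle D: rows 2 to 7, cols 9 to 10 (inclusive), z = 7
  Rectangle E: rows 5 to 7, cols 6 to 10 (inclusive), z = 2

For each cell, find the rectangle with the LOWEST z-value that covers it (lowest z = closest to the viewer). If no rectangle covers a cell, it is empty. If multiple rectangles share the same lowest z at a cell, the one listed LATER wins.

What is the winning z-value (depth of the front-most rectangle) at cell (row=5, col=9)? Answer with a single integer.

Answer: 2

Derivation:
Check cell (5,9):
  A: rows 5-6 cols 5-7 -> outside (col miss)
  B: rows 2-4 cols 2-3 -> outside (row miss)
  C: rows 5-7 cols 1-4 -> outside (col miss)
  D: rows 2-7 cols 9-10 z=7 -> covers; best now D (z=7)
  E: rows 5-7 cols 6-10 z=2 -> covers; best now E (z=2)
Winner: E at z=2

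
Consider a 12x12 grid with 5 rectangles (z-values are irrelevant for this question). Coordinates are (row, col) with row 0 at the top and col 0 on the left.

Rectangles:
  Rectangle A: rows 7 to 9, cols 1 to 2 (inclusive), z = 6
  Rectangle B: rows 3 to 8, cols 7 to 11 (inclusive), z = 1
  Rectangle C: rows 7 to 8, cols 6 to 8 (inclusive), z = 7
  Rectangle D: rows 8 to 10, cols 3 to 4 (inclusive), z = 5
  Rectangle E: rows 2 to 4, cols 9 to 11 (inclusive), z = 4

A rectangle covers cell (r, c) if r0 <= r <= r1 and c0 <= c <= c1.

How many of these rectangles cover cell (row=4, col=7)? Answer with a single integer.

Answer: 1

Derivation:
Check cell (4,7):
  A: rows 7-9 cols 1-2 -> outside (row miss)
  B: rows 3-8 cols 7-11 -> covers
  C: rows 7-8 cols 6-8 -> outside (row miss)
  D: rows 8-10 cols 3-4 -> outside (row miss)
  E: rows 2-4 cols 9-11 -> outside (col miss)
Count covering = 1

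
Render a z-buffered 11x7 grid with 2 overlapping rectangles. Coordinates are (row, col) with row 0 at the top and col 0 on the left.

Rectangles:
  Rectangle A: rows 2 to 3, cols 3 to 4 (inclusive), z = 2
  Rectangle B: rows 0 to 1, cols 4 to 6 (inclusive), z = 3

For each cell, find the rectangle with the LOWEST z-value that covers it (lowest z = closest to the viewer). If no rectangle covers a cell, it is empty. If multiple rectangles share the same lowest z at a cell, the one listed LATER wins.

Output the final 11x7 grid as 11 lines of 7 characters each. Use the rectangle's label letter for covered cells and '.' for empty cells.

....BBB
....BBB
...AA..
...AA..
.......
.......
.......
.......
.......
.......
.......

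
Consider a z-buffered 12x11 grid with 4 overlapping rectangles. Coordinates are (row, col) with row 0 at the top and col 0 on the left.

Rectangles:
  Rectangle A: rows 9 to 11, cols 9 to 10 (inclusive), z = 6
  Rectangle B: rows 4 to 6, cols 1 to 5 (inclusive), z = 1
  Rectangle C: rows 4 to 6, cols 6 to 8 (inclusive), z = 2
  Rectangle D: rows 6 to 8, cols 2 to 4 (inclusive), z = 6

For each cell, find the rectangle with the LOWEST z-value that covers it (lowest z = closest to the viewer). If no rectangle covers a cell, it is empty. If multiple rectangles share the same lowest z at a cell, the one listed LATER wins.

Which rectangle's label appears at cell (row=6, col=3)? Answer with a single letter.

Answer: B

Derivation:
Check cell (6,3):
  A: rows 9-11 cols 9-10 -> outside (row miss)
  B: rows 4-6 cols 1-5 z=1 -> covers; best now B (z=1)
  C: rows 4-6 cols 6-8 -> outside (col miss)
  D: rows 6-8 cols 2-4 z=6 -> covers; best now B (z=1)
Winner: B at z=1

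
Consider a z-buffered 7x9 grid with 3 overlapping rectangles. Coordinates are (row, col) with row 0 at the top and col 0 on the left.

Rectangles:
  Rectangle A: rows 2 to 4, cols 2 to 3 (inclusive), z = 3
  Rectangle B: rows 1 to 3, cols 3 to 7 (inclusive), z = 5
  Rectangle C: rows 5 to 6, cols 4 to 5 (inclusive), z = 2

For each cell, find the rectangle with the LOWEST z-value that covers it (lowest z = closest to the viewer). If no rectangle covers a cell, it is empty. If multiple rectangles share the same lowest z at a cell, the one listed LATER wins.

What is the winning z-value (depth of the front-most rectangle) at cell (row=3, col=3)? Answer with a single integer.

Answer: 3

Derivation:
Check cell (3,3):
  A: rows 2-4 cols 2-3 z=3 -> covers; best now A (z=3)
  B: rows 1-3 cols 3-7 z=5 -> covers; best now A (z=3)
  C: rows 5-6 cols 4-5 -> outside (row miss)
Winner: A at z=3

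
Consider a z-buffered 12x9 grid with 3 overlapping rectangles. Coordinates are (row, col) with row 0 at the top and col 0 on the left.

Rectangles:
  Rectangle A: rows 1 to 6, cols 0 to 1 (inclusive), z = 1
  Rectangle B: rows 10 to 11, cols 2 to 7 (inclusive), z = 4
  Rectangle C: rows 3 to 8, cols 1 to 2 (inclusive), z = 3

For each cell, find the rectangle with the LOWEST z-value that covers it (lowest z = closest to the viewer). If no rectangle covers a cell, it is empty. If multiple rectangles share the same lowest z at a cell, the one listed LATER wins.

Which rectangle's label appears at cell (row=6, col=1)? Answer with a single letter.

Answer: A

Derivation:
Check cell (6,1):
  A: rows 1-6 cols 0-1 z=1 -> covers; best now A (z=1)
  B: rows 10-11 cols 2-7 -> outside (row miss)
  C: rows 3-8 cols 1-2 z=3 -> covers; best now A (z=1)
Winner: A at z=1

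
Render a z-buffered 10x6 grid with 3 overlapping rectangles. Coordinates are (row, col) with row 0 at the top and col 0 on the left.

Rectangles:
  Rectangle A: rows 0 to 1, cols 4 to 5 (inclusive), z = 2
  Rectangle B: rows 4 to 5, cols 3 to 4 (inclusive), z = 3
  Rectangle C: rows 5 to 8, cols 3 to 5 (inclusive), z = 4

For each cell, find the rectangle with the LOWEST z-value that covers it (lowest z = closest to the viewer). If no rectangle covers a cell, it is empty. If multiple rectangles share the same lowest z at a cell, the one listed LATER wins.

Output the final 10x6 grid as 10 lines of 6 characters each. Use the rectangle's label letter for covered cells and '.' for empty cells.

....AA
....AA
......
......
...BB.
...BBC
...CCC
...CCC
...CCC
......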